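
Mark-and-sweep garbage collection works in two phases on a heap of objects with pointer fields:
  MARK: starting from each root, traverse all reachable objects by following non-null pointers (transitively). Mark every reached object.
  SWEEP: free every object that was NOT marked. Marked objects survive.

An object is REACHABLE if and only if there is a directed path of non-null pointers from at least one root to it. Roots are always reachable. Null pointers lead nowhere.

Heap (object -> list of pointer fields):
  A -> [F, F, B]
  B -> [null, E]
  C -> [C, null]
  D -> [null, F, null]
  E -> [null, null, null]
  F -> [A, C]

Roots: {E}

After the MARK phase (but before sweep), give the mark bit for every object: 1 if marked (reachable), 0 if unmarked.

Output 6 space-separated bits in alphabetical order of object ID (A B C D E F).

Answer: 0 0 0 0 1 0

Derivation:
Roots: E
Mark E: refs=null null null, marked=E
Unmarked (collected): A B C D F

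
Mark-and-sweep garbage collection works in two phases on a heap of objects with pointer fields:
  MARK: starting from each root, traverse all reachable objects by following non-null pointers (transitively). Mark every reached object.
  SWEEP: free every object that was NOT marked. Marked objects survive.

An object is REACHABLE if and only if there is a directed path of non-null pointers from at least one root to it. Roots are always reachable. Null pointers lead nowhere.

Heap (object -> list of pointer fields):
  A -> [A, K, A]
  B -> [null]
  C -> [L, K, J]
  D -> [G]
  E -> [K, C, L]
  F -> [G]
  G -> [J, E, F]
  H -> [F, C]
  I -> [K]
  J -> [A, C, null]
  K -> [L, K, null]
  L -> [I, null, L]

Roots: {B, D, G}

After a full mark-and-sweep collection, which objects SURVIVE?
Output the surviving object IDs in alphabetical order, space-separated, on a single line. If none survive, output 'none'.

Roots: B D G
Mark B: refs=null, marked=B
Mark D: refs=G, marked=B D
Mark G: refs=J E F, marked=B D G
Mark J: refs=A C null, marked=B D G J
Mark E: refs=K C L, marked=B D E G J
Mark F: refs=G, marked=B D E F G J
Mark A: refs=A K A, marked=A B D E F G J
Mark C: refs=L K J, marked=A B C D E F G J
Mark K: refs=L K null, marked=A B C D E F G J K
Mark L: refs=I null L, marked=A B C D E F G J K L
Mark I: refs=K, marked=A B C D E F G I J K L
Unmarked (collected): H

Answer: A B C D E F G I J K L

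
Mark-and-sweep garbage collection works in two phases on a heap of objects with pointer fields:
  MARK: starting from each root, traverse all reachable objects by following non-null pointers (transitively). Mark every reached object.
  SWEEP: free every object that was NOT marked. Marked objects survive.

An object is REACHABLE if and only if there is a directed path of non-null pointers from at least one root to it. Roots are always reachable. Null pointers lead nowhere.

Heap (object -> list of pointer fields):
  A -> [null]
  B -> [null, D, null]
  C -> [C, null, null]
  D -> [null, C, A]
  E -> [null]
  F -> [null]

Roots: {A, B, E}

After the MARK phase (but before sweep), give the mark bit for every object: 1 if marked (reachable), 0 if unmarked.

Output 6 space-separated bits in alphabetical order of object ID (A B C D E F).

Answer: 1 1 1 1 1 0

Derivation:
Roots: A B E
Mark A: refs=null, marked=A
Mark B: refs=null D null, marked=A B
Mark E: refs=null, marked=A B E
Mark D: refs=null C A, marked=A B D E
Mark C: refs=C null null, marked=A B C D E
Unmarked (collected): F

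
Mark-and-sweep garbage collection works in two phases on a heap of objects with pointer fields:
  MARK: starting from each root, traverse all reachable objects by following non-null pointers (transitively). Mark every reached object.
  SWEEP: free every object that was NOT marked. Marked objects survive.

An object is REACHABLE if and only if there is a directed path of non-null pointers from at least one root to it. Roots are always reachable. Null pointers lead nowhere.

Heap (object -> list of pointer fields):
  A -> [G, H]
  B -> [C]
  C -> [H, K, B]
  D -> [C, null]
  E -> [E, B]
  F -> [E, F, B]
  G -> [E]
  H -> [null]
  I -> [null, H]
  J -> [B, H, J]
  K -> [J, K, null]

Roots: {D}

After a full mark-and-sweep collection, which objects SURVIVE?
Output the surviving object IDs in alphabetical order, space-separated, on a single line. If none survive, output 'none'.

Answer: B C D H J K

Derivation:
Roots: D
Mark D: refs=C null, marked=D
Mark C: refs=H K B, marked=C D
Mark H: refs=null, marked=C D H
Mark K: refs=J K null, marked=C D H K
Mark B: refs=C, marked=B C D H K
Mark J: refs=B H J, marked=B C D H J K
Unmarked (collected): A E F G I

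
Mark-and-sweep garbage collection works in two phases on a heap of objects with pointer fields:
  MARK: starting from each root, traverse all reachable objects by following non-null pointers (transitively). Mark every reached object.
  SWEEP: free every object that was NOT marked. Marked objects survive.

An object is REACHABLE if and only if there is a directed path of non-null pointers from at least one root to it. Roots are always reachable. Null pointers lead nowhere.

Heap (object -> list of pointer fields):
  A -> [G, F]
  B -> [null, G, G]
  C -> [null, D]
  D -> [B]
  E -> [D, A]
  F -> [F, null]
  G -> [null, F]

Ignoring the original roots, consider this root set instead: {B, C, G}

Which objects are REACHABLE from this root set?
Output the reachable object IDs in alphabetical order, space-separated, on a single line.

Roots: B C G
Mark B: refs=null G G, marked=B
Mark C: refs=null D, marked=B C
Mark G: refs=null F, marked=B C G
Mark D: refs=B, marked=B C D G
Mark F: refs=F null, marked=B C D F G
Unmarked (collected): A E

Answer: B C D F G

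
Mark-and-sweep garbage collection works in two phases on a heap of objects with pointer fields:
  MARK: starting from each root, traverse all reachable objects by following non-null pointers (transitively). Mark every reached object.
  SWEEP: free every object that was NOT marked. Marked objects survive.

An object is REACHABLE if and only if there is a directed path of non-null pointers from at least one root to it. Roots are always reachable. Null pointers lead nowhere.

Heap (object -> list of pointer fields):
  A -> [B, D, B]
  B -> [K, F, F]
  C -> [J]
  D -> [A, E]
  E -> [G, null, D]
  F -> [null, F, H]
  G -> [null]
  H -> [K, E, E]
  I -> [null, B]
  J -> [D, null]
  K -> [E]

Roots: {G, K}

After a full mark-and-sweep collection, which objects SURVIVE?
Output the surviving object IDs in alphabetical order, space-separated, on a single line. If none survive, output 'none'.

Answer: A B D E F G H K

Derivation:
Roots: G K
Mark G: refs=null, marked=G
Mark K: refs=E, marked=G K
Mark E: refs=G null D, marked=E G K
Mark D: refs=A E, marked=D E G K
Mark A: refs=B D B, marked=A D E G K
Mark B: refs=K F F, marked=A B D E G K
Mark F: refs=null F H, marked=A B D E F G K
Mark H: refs=K E E, marked=A B D E F G H K
Unmarked (collected): C I J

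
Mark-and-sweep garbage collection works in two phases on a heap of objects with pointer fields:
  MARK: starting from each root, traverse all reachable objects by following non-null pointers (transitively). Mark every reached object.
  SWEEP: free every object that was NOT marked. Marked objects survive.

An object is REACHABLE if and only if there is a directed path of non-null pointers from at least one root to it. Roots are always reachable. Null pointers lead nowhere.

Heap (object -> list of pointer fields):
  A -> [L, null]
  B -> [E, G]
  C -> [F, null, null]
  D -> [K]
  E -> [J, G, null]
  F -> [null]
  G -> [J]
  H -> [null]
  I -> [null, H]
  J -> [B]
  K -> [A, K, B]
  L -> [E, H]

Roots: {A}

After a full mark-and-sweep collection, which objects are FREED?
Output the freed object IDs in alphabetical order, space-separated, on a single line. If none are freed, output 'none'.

Roots: A
Mark A: refs=L null, marked=A
Mark L: refs=E H, marked=A L
Mark E: refs=J G null, marked=A E L
Mark H: refs=null, marked=A E H L
Mark J: refs=B, marked=A E H J L
Mark G: refs=J, marked=A E G H J L
Mark B: refs=E G, marked=A B E G H J L
Unmarked (collected): C D F I K

Answer: C D F I K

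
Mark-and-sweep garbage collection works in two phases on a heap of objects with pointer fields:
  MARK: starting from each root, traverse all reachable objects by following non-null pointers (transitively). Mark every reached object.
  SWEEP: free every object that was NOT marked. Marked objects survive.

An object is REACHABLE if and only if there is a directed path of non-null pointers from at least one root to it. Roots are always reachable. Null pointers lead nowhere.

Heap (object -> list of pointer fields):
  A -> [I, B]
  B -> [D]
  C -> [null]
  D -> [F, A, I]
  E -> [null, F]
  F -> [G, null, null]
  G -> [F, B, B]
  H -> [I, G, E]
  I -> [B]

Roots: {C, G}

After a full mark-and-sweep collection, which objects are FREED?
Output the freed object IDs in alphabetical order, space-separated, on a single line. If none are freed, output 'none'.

Answer: E H

Derivation:
Roots: C G
Mark C: refs=null, marked=C
Mark G: refs=F B B, marked=C G
Mark F: refs=G null null, marked=C F G
Mark B: refs=D, marked=B C F G
Mark D: refs=F A I, marked=B C D F G
Mark A: refs=I B, marked=A B C D F G
Mark I: refs=B, marked=A B C D F G I
Unmarked (collected): E H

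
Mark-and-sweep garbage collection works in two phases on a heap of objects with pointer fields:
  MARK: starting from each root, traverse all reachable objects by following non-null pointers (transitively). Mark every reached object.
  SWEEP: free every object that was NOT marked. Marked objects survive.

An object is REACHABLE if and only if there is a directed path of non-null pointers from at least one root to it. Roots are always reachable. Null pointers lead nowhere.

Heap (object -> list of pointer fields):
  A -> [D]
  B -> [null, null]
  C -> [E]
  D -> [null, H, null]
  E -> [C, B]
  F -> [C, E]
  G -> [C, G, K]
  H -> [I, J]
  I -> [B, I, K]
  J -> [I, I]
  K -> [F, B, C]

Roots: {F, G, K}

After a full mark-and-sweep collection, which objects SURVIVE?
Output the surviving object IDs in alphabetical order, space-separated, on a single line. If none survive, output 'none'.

Answer: B C E F G K

Derivation:
Roots: F G K
Mark F: refs=C E, marked=F
Mark G: refs=C G K, marked=F G
Mark K: refs=F B C, marked=F G K
Mark C: refs=E, marked=C F G K
Mark E: refs=C B, marked=C E F G K
Mark B: refs=null null, marked=B C E F G K
Unmarked (collected): A D H I J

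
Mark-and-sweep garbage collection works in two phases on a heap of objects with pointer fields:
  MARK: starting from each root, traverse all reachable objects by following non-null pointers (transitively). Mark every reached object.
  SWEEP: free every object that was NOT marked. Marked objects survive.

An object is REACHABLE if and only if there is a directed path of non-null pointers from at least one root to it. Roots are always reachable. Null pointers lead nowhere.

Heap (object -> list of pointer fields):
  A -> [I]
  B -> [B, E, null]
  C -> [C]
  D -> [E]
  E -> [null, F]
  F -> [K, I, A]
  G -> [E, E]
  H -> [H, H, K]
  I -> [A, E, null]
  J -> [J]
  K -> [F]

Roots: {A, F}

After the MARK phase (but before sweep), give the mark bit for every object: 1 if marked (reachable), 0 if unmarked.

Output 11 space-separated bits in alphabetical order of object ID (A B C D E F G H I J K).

Answer: 1 0 0 0 1 1 0 0 1 0 1

Derivation:
Roots: A F
Mark A: refs=I, marked=A
Mark F: refs=K I A, marked=A F
Mark I: refs=A E null, marked=A F I
Mark K: refs=F, marked=A F I K
Mark E: refs=null F, marked=A E F I K
Unmarked (collected): B C D G H J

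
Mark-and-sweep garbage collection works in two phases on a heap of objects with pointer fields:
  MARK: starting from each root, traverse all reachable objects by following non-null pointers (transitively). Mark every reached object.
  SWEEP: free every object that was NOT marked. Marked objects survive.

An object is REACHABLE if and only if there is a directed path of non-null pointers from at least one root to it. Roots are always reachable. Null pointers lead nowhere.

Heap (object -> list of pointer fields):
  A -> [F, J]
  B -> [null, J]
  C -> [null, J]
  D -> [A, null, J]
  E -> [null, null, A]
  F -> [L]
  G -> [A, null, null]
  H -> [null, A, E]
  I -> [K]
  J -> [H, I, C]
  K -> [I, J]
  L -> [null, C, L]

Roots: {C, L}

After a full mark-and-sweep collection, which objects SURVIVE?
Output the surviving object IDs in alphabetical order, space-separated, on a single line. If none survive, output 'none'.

Roots: C L
Mark C: refs=null J, marked=C
Mark L: refs=null C L, marked=C L
Mark J: refs=H I C, marked=C J L
Mark H: refs=null A E, marked=C H J L
Mark I: refs=K, marked=C H I J L
Mark A: refs=F J, marked=A C H I J L
Mark E: refs=null null A, marked=A C E H I J L
Mark K: refs=I J, marked=A C E H I J K L
Mark F: refs=L, marked=A C E F H I J K L
Unmarked (collected): B D G

Answer: A C E F H I J K L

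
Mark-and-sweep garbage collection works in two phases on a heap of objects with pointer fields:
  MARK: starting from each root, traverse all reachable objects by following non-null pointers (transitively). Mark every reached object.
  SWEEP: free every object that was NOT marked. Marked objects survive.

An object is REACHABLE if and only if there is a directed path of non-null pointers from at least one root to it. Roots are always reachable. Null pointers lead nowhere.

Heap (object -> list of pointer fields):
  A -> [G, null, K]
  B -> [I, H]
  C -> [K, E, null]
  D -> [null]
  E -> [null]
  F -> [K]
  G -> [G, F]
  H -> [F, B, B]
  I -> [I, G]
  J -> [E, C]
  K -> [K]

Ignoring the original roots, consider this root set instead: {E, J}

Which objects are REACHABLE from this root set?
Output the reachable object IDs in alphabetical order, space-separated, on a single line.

Roots: E J
Mark E: refs=null, marked=E
Mark J: refs=E C, marked=E J
Mark C: refs=K E null, marked=C E J
Mark K: refs=K, marked=C E J K
Unmarked (collected): A B D F G H I

Answer: C E J K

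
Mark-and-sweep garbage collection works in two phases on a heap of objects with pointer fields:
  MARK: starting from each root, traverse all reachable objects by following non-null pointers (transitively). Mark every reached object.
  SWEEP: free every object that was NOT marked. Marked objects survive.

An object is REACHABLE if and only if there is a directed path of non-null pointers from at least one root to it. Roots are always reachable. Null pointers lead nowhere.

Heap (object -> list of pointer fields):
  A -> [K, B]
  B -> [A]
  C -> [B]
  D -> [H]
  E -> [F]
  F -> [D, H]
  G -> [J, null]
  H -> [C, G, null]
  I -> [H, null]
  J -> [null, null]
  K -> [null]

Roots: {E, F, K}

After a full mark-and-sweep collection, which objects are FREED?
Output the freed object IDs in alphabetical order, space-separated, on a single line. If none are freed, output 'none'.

Answer: I

Derivation:
Roots: E F K
Mark E: refs=F, marked=E
Mark F: refs=D H, marked=E F
Mark K: refs=null, marked=E F K
Mark D: refs=H, marked=D E F K
Mark H: refs=C G null, marked=D E F H K
Mark C: refs=B, marked=C D E F H K
Mark G: refs=J null, marked=C D E F G H K
Mark B: refs=A, marked=B C D E F G H K
Mark J: refs=null null, marked=B C D E F G H J K
Mark A: refs=K B, marked=A B C D E F G H J K
Unmarked (collected): I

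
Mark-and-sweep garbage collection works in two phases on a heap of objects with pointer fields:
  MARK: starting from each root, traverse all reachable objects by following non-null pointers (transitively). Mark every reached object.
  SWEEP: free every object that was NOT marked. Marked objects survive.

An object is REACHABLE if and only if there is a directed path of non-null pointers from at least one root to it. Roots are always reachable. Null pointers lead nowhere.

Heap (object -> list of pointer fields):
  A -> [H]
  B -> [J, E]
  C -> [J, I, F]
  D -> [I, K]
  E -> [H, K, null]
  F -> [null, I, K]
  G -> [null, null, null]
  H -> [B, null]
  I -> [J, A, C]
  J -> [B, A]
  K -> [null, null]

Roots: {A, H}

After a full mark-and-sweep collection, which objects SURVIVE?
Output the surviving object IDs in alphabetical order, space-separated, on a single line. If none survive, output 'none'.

Roots: A H
Mark A: refs=H, marked=A
Mark H: refs=B null, marked=A H
Mark B: refs=J E, marked=A B H
Mark J: refs=B A, marked=A B H J
Mark E: refs=H K null, marked=A B E H J
Mark K: refs=null null, marked=A B E H J K
Unmarked (collected): C D F G I

Answer: A B E H J K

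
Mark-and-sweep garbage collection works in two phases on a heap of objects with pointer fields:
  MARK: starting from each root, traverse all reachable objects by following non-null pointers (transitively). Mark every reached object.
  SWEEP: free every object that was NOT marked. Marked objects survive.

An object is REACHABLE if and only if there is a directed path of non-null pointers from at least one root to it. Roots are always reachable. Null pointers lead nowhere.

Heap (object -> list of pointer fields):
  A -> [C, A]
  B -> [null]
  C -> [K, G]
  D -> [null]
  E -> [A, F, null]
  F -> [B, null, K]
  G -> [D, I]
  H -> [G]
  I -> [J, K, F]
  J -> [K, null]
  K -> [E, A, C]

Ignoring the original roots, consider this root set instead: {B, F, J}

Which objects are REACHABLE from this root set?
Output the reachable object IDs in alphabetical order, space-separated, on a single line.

Answer: A B C D E F G I J K

Derivation:
Roots: B F J
Mark B: refs=null, marked=B
Mark F: refs=B null K, marked=B F
Mark J: refs=K null, marked=B F J
Mark K: refs=E A C, marked=B F J K
Mark E: refs=A F null, marked=B E F J K
Mark A: refs=C A, marked=A B E F J K
Mark C: refs=K G, marked=A B C E F J K
Mark G: refs=D I, marked=A B C E F G J K
Mark D: refs=null, marked=A B C D E F G J K
Mark I: refs=J K F, marked=A B C D E F G I J K
Unmarked (collected): H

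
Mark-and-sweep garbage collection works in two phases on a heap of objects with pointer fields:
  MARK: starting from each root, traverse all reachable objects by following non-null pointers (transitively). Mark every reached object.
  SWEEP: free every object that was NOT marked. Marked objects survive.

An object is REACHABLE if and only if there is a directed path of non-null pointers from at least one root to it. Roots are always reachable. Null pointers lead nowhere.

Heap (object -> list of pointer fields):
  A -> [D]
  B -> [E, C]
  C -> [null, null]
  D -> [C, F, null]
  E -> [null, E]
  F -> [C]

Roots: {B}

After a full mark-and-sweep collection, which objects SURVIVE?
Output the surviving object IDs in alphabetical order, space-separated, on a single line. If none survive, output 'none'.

Roots: B
Mark B: refs=E C, marked=B
Mark E: refs=null E, marked=B E
Mark C: refs=null null, marked=B C E
Unmarked (collected): A D F

Answer: B C E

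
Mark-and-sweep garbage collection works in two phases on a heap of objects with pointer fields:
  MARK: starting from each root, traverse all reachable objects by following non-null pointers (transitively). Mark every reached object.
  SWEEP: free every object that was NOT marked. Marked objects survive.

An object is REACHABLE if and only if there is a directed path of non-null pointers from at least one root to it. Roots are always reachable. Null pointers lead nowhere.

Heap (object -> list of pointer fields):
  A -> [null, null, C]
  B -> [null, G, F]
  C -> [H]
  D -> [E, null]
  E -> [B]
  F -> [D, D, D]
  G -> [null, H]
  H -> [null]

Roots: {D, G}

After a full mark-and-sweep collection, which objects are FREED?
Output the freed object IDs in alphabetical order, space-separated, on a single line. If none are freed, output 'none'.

Roots: D G
Mark D: refs=E null, marked=D
Mark G: refs=null H, marked=D G
Mark E: refs=B, marked=D E G
Mark H: refs=null, marked=D E G H
Mark B: refs=null G F, marked=B D E G H
Mark F: refs=D D D, marked=B D E F G H
Unmarked (collected): A C

Answer: A C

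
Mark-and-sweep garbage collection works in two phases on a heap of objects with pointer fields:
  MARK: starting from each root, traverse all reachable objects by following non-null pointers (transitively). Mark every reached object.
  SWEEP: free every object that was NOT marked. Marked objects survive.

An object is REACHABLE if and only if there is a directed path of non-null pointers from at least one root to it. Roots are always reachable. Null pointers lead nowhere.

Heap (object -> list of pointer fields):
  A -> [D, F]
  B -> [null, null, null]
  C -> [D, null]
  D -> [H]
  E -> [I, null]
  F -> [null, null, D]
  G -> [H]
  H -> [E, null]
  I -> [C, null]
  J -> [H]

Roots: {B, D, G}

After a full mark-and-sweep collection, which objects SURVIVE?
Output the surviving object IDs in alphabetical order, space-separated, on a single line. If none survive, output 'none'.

Answer: B C D E G H I

Derivation:
Roots: B D G
Mark B: refs=null null null, marked=B
Mark D: refs=H, marked=B D
Mark G: refs=H, marked=B D G
Mark H: refs=E null, marked=B D G H
Mark E: refs=I null, marked=B D E G H
Mark I: refs=C null, marked=B D E G H I
Mark C: refs=D null, marked=B C D E G H I
Unmarked (collected): A F J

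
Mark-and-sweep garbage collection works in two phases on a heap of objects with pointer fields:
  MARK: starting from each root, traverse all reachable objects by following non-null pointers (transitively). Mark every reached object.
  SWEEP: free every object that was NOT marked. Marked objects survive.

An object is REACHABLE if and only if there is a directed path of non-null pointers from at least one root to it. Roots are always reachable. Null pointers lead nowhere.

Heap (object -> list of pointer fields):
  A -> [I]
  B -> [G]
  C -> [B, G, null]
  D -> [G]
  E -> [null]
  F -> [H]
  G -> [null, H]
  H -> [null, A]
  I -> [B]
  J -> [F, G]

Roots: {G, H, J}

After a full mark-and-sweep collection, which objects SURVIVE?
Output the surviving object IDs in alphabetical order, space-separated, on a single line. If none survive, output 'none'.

Roots: G H J
Mark G: refs=null H, marked=G
Mark H: refs=null A, marked=G H
Mark J: refs=F G, marked=G H J
Mark A: refs=I, marked=A G H J
Mark F: refs=H, marked=A F G H J
Mark I: refs=B, marked=A F G H I J
Mark B: refs=G, marked=A B F G H I J
Unmarked (collected): C D E

Answer: A B F G H I J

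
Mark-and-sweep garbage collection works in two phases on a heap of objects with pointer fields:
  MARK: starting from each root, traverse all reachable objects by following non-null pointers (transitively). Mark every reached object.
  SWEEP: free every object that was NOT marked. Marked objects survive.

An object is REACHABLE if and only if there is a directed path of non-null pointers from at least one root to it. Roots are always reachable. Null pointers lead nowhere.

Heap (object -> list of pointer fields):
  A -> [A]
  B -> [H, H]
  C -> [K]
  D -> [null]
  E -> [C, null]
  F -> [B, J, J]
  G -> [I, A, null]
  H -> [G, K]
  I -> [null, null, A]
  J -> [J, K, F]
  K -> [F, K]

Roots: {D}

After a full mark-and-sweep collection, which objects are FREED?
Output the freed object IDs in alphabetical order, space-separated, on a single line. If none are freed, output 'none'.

Answer: A B C E F G H I J K

Derivation:
Roots: D
Mark D: refs=null, marked=D
Unmarked (collected): A B C E F G H I J K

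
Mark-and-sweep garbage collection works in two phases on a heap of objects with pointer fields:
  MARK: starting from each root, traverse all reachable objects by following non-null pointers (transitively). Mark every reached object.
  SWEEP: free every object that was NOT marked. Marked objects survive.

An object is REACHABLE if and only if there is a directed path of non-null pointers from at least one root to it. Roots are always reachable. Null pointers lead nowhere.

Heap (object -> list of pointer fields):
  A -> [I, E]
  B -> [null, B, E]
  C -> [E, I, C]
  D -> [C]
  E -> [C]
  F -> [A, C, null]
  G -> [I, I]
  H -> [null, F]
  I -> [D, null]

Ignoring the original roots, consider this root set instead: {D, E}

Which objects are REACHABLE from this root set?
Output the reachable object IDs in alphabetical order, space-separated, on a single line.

Answer: C D E I

Derivation:
Roots: D E
Mark D: refs=C, marked=D
Mark E: refs=C, marked=D E
Mark C: refs=E I C, marked=C D E
Mark I: refs=D null, marked=C D E I
Unmarked (collected): A B F G H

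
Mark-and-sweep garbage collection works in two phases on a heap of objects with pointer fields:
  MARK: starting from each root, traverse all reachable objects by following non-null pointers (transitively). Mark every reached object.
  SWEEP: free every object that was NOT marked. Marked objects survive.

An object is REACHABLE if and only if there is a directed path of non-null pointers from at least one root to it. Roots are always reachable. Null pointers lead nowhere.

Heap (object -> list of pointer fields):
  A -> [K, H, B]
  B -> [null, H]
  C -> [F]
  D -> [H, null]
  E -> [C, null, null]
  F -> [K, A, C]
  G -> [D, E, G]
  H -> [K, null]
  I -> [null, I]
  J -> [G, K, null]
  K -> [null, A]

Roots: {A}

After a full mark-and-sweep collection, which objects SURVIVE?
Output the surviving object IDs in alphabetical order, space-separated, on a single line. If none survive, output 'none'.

Roots: A
Mark A: refs=K H B, marked=A
Mark K: refs=null A, marked=A K
Mark H: refs=K null, marked=A H K
Mark B: refs=null H, marked=A B H K
Unmarked (collected): C D E F G I J

Answer: A B H K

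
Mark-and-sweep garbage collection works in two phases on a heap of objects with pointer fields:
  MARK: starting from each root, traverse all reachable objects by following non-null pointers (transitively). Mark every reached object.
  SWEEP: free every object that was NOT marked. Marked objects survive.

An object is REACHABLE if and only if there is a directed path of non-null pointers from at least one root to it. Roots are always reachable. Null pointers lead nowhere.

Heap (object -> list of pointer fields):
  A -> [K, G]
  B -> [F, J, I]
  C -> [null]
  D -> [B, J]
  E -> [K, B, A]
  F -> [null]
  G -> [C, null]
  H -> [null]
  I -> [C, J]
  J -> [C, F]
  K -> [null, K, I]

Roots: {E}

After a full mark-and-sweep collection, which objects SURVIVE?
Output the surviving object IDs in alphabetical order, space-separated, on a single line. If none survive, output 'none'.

Answer: A B C E F G I J K

Derivation:
Roots: E
Mark E: refs=K B A, marked=E
Mark K: refs=null K I, marked=E K
Mark B: refs=F J I, marked=B E K
Mark A: refs=K G, marked=A B E K
Mark I: refs=C J, marked=A B E I K
Mark F: refs=null, marked=A B E F I K
Mark J: refs=C F, marked=A B E F I J K
Mark G: refs=C null, marked=A B E F G I J K
Mark C: refs=null, marked=A B C E F G I J K
Unmarked (collected): D H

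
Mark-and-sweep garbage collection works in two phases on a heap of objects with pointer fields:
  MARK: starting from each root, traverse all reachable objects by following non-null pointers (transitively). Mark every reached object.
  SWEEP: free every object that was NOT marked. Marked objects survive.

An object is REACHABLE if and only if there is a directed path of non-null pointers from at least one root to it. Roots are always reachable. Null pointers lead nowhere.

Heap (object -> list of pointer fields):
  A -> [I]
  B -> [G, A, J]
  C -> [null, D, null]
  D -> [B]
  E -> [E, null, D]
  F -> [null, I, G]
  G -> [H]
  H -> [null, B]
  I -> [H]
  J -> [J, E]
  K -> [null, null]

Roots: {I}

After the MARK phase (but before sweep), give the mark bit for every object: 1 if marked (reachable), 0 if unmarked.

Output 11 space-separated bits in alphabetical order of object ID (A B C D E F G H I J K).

Roots: I
Mark I: refs=H, marked=I
Mark H: refs=null B, marked=H I
Mark B: refs=G A J, marked=B H I
Mark G: refs=H, marked=B G H I
Mark A: refs=I, marked=A B G H I
Mark J: refs=J E, marked=A B G H I J
Mark E: refs=E null D, marked=A B E G H I J
Mark D: refs=B, marked=A B D E G H I J
Unmarked (collected): C F K

Answer: 1 1 0 1 1 0 1 1 1 1 0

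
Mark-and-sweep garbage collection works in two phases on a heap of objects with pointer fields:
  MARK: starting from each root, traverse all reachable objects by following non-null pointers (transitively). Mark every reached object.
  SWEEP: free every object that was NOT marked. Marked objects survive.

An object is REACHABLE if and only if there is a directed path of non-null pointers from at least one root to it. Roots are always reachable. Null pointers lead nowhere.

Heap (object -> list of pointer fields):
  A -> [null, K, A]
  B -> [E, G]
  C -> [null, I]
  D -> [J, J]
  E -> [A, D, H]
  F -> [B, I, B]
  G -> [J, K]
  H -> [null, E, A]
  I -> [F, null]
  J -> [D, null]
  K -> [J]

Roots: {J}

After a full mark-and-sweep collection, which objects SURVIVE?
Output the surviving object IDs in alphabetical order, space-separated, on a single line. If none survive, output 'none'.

Answer: D J

Derivation:
Roots: J
Mark J: refs=D null, marked=J
Mark D: refs=J J, marked=D J
Unmarked (collected): A B C E F G H I K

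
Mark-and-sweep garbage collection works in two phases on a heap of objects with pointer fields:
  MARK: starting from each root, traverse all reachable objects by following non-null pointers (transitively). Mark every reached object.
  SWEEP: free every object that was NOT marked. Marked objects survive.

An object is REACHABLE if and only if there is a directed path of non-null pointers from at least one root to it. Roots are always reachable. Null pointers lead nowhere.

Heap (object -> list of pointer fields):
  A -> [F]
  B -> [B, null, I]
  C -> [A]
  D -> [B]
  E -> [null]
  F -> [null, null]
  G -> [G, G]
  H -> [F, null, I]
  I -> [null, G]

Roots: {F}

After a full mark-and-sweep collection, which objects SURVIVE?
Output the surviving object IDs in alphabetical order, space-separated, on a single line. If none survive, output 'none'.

Answer: F

Derivation:
Roots: F
Mark F: refs=null null, marked=F
Unmarked (collected): A B C D E G H I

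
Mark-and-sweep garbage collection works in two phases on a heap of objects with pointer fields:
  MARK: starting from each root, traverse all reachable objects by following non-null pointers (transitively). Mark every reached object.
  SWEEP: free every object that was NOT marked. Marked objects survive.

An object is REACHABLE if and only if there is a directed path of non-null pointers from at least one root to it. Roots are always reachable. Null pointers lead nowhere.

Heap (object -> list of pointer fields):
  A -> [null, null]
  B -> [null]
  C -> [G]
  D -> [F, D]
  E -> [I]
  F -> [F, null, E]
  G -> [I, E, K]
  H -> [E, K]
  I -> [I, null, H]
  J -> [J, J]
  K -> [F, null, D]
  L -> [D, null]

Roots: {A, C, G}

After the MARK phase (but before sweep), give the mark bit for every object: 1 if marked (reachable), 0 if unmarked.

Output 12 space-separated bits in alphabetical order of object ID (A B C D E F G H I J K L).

Answer: 1 0 1 1 1 1 1 1 1 0 1 0

Derivation:
Roots: A C G
Mark A: refs=null null, marked=A
Mark C: refs=G, marked=A C
Mark G: refs=I E K, marked=A C G
Mark I: refs=I null H, marked=A C G I
Mark E: refs=I, marked=A C E G I
Mark K: refs=F null D, marked=A C E G I K
Mark H: refs=E K, marked=A C E G H I K
Mark F: refs=F null E, marked=A C E F G H I K
Mark D: refs=F D, marked=A C D E F G H I K
Unmarked (collected): B J L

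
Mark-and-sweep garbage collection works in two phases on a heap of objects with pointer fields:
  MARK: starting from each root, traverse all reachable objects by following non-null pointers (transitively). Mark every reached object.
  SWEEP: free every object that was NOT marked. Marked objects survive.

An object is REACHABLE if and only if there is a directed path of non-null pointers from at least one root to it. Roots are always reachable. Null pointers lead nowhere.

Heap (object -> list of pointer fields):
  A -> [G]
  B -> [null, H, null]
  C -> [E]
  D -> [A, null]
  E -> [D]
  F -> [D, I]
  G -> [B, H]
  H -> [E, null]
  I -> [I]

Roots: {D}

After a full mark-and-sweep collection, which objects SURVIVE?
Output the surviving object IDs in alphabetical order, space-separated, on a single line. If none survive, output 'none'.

Roots: D
Mark D: refs=A null, marked=D
Mark A: refs=G, marked=A D
Mark G: refs=B H, marked=A D G
Mark B: refs=null H null, marked=A B D G
Mark H: refs=E null, marked=A B D G H
Mark E: refs=D, marked=A B D E G H
Unmarked (collected): C F I

Answer: A B D E G H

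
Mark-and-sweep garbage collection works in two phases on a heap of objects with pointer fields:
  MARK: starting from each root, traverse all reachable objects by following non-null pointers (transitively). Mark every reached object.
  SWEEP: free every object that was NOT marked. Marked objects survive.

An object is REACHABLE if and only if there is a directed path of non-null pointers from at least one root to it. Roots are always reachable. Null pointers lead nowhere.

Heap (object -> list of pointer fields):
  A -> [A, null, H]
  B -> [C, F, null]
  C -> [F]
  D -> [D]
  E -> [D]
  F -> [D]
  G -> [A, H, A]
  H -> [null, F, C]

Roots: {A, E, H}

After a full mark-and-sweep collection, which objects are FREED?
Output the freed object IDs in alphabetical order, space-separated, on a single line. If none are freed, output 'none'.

Answer: B G

Derivation:
Roots: A E H
Mark A: refs=A null H, marked=A
Mark E: refs=D, marked=A E
Mark H: refs=null F C, marked=A E H
Mark D: refs=D, marked=A D E H
Mark F: refs=D, marked=A D E F H
Mark C: refs=F, marked=A C D E F H
Unmarked (collected): B G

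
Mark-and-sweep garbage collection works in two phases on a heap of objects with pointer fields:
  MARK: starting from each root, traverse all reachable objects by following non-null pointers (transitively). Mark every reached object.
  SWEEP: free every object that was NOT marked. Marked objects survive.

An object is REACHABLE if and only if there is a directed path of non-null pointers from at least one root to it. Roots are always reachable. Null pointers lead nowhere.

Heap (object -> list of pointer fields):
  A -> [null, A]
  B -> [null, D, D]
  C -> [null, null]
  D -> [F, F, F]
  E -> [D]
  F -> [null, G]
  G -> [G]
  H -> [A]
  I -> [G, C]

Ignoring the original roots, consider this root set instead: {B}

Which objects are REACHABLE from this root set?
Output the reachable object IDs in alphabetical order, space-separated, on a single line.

Roots: B
Mark B: refs=null D D, marked=B
Mark D: refs=F F F, marked=B D
Mark F: refs=null G, marked=B D F
Mark G: refs=G, marked=B D F G
Unmarked (collected): A C E H I

Answer: B D F G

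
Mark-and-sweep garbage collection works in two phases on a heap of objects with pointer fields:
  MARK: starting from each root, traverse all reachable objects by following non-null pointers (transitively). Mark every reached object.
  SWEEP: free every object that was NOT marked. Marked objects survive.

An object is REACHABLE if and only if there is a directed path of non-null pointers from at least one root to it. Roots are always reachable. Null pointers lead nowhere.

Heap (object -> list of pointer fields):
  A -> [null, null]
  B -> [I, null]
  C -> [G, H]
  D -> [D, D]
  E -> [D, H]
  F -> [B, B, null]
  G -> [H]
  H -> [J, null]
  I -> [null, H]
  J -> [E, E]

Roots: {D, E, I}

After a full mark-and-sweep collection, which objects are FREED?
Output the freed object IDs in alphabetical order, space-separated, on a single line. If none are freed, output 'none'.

Roots: D E I
Mark D: refs=D D, marked=D
Mark E: refs=D H, marked=D E
Mark I: refs=null H, marked=D E I
Mark H: refs=J null, marked=D E H I
Mark J: refs=E E, marked=D E H I J
Unmarked (collected): A B C F G

Answer: A B C F G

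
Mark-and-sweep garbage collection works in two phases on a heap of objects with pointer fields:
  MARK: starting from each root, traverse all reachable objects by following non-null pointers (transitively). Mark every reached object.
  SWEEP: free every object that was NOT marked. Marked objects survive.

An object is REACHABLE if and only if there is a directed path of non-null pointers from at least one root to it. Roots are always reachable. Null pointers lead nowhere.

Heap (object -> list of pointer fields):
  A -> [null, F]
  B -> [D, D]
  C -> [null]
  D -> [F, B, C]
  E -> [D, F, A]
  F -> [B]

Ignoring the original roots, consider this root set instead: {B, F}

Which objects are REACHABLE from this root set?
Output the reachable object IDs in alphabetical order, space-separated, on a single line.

Answer: B C D F

Derivation:
Roots: B F
Mark B: refs=D D, marked=B
Mark F: refs=B, marked=B F
Mark D: refs=F B C, marked=B D F
Mark C: refs=null, marked=B C D F
Unmarked (collected): A E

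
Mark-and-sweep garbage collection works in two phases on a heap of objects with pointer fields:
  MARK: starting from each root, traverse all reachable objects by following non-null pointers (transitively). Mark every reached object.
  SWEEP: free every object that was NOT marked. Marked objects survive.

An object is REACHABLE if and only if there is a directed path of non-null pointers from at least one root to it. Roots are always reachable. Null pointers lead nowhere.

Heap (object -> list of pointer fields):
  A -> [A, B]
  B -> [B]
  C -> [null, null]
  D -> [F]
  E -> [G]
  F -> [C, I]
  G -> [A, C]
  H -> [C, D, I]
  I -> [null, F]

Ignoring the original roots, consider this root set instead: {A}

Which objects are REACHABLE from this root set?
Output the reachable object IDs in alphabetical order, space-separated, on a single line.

Roots: A
Mark A: refs=A B, marked=A
Mark B: refs=B, marked=A B
Unmarked (collected): C D E F G H I

Answer: A B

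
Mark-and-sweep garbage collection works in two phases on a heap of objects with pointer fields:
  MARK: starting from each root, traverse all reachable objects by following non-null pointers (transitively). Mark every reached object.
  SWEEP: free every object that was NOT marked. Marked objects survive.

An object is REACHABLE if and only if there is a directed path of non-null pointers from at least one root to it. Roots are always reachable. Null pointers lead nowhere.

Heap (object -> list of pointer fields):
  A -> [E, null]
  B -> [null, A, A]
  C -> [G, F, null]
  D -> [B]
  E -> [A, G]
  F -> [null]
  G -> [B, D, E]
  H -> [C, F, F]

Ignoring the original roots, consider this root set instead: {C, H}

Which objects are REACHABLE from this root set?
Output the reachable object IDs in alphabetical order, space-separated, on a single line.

Answer: A B C D E F G H

Derivation:
Roots: C H
Mark C: refs=G F null, marked=C
Mark H: refs=C F F, marked=C H
Mark G: refs=B D E, marked=C G H
Mark F: refs=null, marked=C F G H
Mark B: refs=null A A, marked=B C F G H
Mark D: refs=B, marked=B C D F G H
Mark E: refs=A G, marked=B C D E F G H
Mark A: refs=E null, marked=A B C D E F G H
Unmarked (collected): (none)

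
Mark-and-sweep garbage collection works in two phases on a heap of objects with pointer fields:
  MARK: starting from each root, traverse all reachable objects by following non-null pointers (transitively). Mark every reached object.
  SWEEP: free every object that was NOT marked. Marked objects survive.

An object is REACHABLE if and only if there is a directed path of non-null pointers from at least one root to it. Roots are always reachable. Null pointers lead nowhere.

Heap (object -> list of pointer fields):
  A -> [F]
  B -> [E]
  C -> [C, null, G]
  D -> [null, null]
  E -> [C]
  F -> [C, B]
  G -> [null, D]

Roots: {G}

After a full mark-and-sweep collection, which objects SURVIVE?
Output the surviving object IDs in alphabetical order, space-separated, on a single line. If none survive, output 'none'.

Answer: D G

Derivation:
Roots: G
Mark G: refs=null D, marked=G
Mark D: refs=null null, marked=D G
Unmarked (collected): A B C E F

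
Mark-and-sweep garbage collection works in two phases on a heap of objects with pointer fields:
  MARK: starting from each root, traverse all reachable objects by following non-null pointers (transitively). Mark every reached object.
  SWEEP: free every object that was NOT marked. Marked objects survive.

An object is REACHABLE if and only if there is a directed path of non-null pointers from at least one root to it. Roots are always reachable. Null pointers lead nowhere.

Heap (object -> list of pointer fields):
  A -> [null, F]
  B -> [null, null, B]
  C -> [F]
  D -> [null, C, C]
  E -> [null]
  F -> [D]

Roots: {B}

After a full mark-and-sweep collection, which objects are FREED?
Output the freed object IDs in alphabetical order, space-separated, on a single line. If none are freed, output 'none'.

Roots: B
Mark B: refs=null null B, marked=B
Unmarked (collected): A C D E F

Answer: A C D E F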